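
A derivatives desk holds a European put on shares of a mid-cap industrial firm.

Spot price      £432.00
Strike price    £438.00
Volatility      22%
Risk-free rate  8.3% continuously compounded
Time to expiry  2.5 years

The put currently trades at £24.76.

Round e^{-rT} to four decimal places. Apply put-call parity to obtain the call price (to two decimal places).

exp(−rT) = exp(−0.083·2.5) = 0.8126
Put-call parity: C − P = S − K·e^(−rT) = 432 − 438·0.8126 = 432 − 355.9188 = 76.0812
C = P + (C − P) = 24.76 + (76.0812) = 100.8412

£100.84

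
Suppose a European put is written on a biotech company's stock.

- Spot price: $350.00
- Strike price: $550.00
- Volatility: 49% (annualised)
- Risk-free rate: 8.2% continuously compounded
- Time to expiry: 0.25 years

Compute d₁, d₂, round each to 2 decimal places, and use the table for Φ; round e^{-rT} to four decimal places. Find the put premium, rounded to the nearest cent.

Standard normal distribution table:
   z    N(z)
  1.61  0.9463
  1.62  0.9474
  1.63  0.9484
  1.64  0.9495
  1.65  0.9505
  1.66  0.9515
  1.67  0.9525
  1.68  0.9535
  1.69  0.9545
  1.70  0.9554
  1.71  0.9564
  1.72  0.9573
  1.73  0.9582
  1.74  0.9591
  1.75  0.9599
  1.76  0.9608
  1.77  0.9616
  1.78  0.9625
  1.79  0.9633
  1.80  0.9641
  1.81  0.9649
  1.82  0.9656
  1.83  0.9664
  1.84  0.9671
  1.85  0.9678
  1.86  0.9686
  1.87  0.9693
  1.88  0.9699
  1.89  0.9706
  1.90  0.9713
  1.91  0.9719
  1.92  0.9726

σ√T = 0.49 × 0.5000 = 0.2450
d₁ = [ln(350/550) + (0.082 + ½·0.49²)·0.25] / (σ√T) = (-0.4520 + 0.0505) / 0.2450 = -1.6387 ≈ -1.64
d₂ = -1.6387 − 0.2450 = -1.8837 ≈ -1.88
e^(−rT) = e^(−0.082·0.25) = 0.9797
N(−d₂) = N(1.88) = 0.9699;  N(−d₁) = N(1.64) = 0.9495
P = 550·0.9797·0.9699 − 350·0.9495 = 522.6161 − 332.3250 = 190.2911

$190.29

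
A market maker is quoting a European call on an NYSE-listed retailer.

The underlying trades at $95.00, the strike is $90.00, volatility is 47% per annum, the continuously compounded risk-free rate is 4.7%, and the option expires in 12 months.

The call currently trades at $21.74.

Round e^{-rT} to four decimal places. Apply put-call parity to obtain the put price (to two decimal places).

exp(−rT) = exp(−0.047·1) = 0.9541
Put-call parity: C − P = S − K·e^(−rT) = 95 − 90·0.9541 = 95 − 85.8690 = 9.1310
P = C − (C − P) = 21.74 − (9.1310) = 12.6090

$12.61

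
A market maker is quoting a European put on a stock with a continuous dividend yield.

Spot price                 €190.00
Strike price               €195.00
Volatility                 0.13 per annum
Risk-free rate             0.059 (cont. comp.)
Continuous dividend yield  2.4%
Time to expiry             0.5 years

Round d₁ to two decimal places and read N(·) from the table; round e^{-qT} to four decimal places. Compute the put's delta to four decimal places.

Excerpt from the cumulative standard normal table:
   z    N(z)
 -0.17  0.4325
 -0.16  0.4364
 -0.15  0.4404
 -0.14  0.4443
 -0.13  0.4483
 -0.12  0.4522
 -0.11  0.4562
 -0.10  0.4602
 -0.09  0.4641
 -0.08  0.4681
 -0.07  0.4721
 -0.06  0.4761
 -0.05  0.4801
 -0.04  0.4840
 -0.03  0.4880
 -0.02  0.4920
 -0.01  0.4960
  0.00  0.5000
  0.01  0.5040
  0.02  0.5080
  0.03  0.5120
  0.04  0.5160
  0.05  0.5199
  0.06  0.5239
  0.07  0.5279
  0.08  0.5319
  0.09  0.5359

σ√T = 0.13·√0.5 = 0.0919
d₁ = [ln(190/195) + (0.059 − 0.024 + 0.13²/2)·0.5] / 0.0919 = [-0.0260 + 0.0217] / 0.0919 = -0.0462 ≈ -0.05
N(d₁) = N(-0.05) = 0.4801
Δ_put = exp(−qT)·(N(d₁) − 1) = 0.9881·(0.4801 − 1) = -0.5137

-0.5137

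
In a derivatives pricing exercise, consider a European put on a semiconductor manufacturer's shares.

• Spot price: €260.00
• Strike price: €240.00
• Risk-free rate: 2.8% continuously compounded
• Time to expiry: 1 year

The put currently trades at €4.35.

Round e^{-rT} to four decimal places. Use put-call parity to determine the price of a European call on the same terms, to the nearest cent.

e^(−rT) = e^(−0.028·1) = 0.9724
Put-call parity: C − P = S − K·e^(−rT) = 260 − 240·0.9724 = 260 − 233.3760 = 26.6240
C = P + (C − P) = 4.35 + (26.6240) = 30.9740

€30.97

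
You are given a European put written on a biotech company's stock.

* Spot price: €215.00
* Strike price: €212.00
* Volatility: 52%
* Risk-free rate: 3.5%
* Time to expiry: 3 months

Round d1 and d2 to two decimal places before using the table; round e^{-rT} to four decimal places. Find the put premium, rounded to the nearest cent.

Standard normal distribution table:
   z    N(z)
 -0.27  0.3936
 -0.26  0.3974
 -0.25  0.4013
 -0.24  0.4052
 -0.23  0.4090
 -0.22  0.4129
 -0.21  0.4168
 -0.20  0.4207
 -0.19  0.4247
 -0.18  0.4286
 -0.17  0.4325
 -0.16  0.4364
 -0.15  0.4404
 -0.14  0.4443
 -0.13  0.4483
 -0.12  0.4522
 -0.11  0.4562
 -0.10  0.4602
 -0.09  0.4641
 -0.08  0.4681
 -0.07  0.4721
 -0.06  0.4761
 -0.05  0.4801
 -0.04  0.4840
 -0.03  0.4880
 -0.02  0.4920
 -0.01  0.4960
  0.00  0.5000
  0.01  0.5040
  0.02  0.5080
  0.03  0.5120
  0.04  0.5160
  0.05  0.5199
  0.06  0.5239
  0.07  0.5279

€19.67

σ√T = 0.52·√0.25 = 0.2600
d₁ = [ln(215/212) + (0.035 + ½·0.52²)·0.25] / (σ√T) = (0.0141 + 0.0426) / 0.2600 = 0.2177 ≈ 0.22
d₂ = 0.2177 − 0.2600 = -0.0423 ≈ -0.04
exp(−rT) = exp(−0.035·0.25) = 0.9913
N(−d₂) = N(0.04) = 0.5160;  N(−d₁) = N(-0.22) = 0.4129
P = 212·0.9913·0.5160 − 215·0.4129 = 108.4403 − 88.7735 = 19.6668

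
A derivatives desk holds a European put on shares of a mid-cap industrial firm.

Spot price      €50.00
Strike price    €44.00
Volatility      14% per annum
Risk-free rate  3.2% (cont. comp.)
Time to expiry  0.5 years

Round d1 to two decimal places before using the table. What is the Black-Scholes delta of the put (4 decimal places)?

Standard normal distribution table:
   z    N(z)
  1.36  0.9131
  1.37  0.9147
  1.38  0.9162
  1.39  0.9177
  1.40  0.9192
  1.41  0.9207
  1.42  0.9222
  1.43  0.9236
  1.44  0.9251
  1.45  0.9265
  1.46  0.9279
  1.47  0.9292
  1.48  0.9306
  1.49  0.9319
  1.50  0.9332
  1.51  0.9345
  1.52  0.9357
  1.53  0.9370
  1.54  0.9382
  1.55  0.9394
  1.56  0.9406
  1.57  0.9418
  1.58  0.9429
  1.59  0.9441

-0.0668

σ√T = 0.14 × 0.7071 = 0.0990
d₁ = [ln(50/44) + (0.032 + ½·0.14²)·0.5] / (σ√T) = (0.1278 + 0.0209) / 0.0990 = 1.5024 which rounds to 1.50
N(d₁) = N(1.50) = 0.9332
Δ_put = N(d₁) − 1 = 0.9332 − 1 = -0.0668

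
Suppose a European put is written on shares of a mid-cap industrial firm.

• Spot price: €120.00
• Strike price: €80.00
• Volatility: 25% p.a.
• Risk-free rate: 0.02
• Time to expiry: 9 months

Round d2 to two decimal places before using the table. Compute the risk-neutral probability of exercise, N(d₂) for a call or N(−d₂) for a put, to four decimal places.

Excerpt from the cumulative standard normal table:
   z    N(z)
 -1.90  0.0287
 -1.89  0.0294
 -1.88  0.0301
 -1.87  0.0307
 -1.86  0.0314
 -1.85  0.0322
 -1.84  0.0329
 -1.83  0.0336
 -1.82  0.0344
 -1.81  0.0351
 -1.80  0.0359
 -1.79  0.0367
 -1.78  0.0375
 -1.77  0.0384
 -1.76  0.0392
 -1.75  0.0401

T = 0.75;  σ√T = 0.2165
d₁ = [ln(120/80) + (0.02 + ½·0.25²)·0.75] / (σ√T) = (0.4055 + 0.0384) / 0.2165 = 2.0503 which rounds to 2.05
d₂ = 2.0503 − 0.2165 = 1.8338 which rounds to 1.83
Pr(exercise) under Q = N(−d₂) = N(-1.83) = 0.0336

0.0336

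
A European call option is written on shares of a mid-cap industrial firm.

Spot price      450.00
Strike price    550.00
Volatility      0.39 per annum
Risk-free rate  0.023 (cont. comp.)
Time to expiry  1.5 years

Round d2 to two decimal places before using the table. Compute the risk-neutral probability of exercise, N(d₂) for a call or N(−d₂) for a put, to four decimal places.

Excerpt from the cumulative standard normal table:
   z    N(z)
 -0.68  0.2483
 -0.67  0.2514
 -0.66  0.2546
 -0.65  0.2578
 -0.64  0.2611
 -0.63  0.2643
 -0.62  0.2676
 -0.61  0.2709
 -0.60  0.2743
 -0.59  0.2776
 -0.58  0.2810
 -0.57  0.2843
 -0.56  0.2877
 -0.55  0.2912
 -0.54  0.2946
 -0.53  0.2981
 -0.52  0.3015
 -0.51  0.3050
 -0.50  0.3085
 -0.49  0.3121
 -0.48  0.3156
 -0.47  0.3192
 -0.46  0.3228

0.2776

σ√T = 0.39 × 1.2247 = 0.4777
d₁ = [ln(450/550) + (0.023 + ½·0.39²)·1.5] / (σ√T) = (-0.2007 + 0.1486) / 0.4777 = -0.1091 → -0.11
d₂ = -0.1091 − 0.4777 = -0.5867 → -0.59
Pr(exercise) under Q = N(d₂) = 0.2776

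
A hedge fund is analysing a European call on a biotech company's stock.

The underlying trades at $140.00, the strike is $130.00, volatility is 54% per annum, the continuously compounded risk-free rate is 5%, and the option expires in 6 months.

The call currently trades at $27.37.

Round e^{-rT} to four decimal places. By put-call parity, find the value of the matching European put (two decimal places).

$14.16

exp(−rT) = exp(−0.05·0.5) = 0.9753
Put-call parity: C − P = S − K·e^(−rT) = 140 − 130·0.9753 = 140 − 126.7890 = 13.2110
P = C − (C − P) = 27.37 − (13.2110) = 14.1590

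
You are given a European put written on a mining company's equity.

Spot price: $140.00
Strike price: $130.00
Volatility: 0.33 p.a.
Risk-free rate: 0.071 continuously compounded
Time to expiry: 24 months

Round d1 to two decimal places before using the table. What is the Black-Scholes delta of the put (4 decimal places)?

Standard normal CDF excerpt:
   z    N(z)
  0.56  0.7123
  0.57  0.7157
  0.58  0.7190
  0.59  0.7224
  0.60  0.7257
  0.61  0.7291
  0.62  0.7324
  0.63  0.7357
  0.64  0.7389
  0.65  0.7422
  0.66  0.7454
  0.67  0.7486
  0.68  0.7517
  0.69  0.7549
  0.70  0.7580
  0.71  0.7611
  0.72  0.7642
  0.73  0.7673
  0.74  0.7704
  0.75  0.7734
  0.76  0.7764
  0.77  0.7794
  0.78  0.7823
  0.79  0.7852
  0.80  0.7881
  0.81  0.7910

-0.2420

T = 2;  σ√T = 0.4667
ln(S/K) + (r + σ²/2)T = ln(140/130) + (0.071 + 0.33²/2)·2 = 0.0741 + 0.2509 = 0.3250
d₁ = 0.3250 / 0.4667 = 0.6964 ⇒ 0.70
N(d₁) = N(0.70) = 0.7580
Δ_put = N(d₁) − 1 = 0.7580 − 1 = -0.2420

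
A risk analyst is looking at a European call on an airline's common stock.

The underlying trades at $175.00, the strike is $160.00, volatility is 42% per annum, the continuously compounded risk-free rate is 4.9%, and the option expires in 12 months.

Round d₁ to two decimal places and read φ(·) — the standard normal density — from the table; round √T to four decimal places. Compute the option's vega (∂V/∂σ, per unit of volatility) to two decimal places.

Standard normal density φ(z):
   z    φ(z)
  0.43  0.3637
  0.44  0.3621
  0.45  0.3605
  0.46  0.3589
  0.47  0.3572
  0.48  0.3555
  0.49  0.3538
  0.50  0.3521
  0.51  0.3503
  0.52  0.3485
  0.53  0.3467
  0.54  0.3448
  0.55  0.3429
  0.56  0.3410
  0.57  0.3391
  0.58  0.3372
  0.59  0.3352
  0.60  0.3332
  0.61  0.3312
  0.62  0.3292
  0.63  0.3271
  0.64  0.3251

60.34

σ√T = 0.42 × 1.0000 = 0.4200
ln(S/K) + (r + σ²/2)T = ln(175/160) + (0.049 + 0.42²/2)·1 = 0.0896 + 0.1372 = 0.2268
d₁ = 0.2268 / 0.4200 = 0.5400 ≈ 0.54
√T = √1 = 1.0000
φ(d₁) = φ(0.54) = 0.3448
vega = S·φ(d₁)·√T = 175·0.3448·1.0000 = 60.3400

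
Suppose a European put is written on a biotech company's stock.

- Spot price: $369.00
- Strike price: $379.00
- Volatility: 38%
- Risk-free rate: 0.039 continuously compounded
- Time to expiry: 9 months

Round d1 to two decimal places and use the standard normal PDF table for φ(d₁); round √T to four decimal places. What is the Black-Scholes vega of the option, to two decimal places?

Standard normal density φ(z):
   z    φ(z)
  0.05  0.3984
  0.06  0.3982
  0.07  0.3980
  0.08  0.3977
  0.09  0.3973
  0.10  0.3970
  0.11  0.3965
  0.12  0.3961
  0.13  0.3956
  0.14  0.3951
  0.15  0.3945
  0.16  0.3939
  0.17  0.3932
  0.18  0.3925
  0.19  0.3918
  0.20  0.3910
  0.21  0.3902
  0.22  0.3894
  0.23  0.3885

σ√T = 0.38 × 0.8660 = 0.3291
ln(S/K) + (r + σ²/2)T = ln(369/379) + (0.039 + 0.38²/2)·0.75 = -0.0267 + 0.0834 = 0.0567
d₁ = 0.0567 / 0.3291 = 0.1722 ⇒ 0.17
√T = √0.75 = 0.8660
φ(d₁) = φ(0.17) = 0.3932
vega = S·φ(d₁)·√T = 369·0.3932·0.8660 = 125.6486
(Call and put vega coincide under Black-Scholes.)

125.65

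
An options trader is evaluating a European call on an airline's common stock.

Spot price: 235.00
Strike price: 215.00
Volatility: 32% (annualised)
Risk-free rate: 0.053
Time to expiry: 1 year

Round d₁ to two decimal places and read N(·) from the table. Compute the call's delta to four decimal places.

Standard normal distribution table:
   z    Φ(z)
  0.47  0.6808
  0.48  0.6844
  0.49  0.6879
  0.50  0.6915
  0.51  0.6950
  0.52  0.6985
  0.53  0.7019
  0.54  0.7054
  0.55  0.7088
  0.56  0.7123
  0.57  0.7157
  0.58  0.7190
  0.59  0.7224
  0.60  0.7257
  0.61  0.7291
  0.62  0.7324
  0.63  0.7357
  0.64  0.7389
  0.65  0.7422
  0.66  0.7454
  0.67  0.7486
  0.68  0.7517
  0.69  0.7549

0.7257

T = 1;  σ√T = 0.3200
d₁ = [ln(235/215) + (0.053 + 0.32²/2)·1] / 0.3200 = [0.0889 + 0.1042] / 0.3200 = 0.6036 which rounds to 0.60
N(d₁) = N(0.60) = 0.7257
Δ_call = N(d₁) = 0.7257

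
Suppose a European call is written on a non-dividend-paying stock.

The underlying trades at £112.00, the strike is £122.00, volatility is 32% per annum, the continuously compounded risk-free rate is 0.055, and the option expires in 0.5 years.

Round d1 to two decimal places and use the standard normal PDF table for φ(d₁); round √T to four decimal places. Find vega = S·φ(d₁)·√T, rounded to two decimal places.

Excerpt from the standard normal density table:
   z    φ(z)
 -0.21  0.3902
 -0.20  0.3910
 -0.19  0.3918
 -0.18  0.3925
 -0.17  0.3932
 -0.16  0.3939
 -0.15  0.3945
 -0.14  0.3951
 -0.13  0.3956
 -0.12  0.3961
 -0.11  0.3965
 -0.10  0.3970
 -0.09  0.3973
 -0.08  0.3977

σ√T = 0.32 × 0.7071 = 0.2263
d₁ = [ln(112/122) + (0.055 + 0.32²/2)·0.5] / 0.2263 = [-0.0855 + 0.0531] / 0.2263 = -0.1433 which rounds to -0.14
√T = √0.5 = 0.7071
φ(d₁) = φ(-0.14) = 0.3951
vega = S·φ(d₁)·√T = 112·0.3951·0.7071 = 31.2900

31.29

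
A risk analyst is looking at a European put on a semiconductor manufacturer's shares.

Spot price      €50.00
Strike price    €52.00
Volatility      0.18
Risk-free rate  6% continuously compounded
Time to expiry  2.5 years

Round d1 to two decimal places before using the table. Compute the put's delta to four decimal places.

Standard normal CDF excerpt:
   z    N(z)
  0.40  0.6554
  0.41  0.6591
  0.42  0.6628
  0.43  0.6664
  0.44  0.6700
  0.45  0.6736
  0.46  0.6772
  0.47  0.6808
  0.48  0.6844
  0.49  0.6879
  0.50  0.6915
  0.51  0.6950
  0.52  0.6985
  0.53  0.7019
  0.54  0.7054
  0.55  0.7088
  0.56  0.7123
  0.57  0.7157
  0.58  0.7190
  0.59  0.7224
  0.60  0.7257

T = 2.5;  σ√T = 0.2846
ln(S/K) + (r + σ²/2)T = ln(50/52) + (0.06 + 0.18²/2)·2.5 = -0.0392 + 0.1905 = 0.1513
d₁ = 0.1513 / 0.2846 = 0.5315 ≈ 0.53
N(d₁) = N(0.53) = 0.7019
Δ_put = N(d₁) − 1 = 0.7019 − 1 = -0.2981

-0.2981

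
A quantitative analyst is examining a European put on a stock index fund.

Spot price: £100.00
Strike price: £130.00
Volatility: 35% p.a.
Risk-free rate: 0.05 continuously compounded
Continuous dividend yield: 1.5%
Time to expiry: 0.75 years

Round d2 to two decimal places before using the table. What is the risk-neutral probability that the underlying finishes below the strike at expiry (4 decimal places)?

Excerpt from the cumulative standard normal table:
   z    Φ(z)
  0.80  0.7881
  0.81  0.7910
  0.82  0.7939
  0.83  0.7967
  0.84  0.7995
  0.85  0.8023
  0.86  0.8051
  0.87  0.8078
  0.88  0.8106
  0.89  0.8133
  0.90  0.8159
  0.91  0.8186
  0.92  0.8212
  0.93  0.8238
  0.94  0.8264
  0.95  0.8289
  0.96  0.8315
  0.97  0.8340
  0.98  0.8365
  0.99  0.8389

T = 0.75;  σ√T = 0.3031
d₁ = [ln(100/130) + (0.05 − 0.015 + 0.35²/2)·0.75] / 0.3031 = [-0.2624 + 0.0722] / 0.3031 = -0.6274 ≈ -0.63
d₂ = d₁ − σ√T = -0.6274 − 0.3031 = -0.9305 ≈ -0.93
Pr(exercise) under Q = N(−d₂) = N(0.93) = 0.8238

0.8238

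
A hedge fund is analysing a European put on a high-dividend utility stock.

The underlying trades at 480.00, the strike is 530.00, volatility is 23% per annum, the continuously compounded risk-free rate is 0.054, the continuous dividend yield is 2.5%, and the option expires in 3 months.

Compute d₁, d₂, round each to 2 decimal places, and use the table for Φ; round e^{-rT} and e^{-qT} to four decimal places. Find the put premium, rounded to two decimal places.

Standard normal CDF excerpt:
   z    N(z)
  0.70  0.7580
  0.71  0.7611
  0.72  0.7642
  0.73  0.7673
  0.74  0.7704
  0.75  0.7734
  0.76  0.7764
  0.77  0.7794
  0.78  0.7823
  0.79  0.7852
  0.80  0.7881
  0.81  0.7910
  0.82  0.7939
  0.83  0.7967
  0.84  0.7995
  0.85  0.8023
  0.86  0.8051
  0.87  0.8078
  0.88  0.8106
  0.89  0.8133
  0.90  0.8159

σ√T = 0.23·√0.25 = 0.1150
ln(S/K) + (r − q + σ²/2)T = ln(480/530) + (0.054 − 0.025 + 0.23²/2)·0.25 = -0.0991 + 0.0139 = -0.0852
d₁ = -0.0852 / 0.1150 = -0.7411 ≈ -0.74
d₂ = d₁ − σ√T = -0.7411 − 0.1150 = -0.8561 ≈ -0.86
e^(−qT) = e^(−0.025·0.25) = 0.9938;  e^(−rT) = e^(−0.054·0.25) = 0.9866
N(−d₂) = N(0.86) = 0.8051;  N(−d₁) = N(0.74) = 0.7704
P = 530·0.9866·0.8051 − 480·0.9938·0.7704 = 420.9852 − 367.4993 = 53.4859

53.49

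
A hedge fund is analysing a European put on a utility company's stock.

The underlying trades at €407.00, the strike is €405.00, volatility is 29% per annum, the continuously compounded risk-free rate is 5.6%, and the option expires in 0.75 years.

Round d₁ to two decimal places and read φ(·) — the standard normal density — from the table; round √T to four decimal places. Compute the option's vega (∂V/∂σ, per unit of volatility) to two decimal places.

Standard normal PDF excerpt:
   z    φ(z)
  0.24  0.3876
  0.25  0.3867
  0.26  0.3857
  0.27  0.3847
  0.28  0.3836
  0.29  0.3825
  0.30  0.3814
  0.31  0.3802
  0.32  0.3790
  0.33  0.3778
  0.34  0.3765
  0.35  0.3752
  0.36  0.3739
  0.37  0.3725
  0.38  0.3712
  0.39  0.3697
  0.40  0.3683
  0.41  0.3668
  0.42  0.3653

134.01

σ√T = 0.29·√0.75 = 0.2511
d₁ = [ln(407/405) + (0.056 + 0.29²/2)·0.75] / 0.2511 = [0.0049 + 0.0735] / 0.2511 = 0.3124 which rounds to 0.31
√T = √0.75 = 0.8660
φ(d₁) = φ(0.31) = 0.3802
vega = S·φ(d₁)·√T = 407·0.3802·0.8660 = 134.0061
(Vega is the same for a European call and put with the same parameters.)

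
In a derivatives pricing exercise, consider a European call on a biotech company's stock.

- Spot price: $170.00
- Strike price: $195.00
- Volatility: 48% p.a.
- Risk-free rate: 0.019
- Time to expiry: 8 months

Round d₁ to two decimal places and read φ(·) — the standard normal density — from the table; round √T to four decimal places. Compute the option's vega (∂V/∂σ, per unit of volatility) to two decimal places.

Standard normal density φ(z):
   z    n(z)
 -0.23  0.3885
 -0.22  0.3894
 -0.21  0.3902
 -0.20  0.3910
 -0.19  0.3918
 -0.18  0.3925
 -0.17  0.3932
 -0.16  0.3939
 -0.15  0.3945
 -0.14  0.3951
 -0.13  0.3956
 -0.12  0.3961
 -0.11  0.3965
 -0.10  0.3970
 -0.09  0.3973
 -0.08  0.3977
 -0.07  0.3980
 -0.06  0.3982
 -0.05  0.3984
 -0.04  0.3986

54.98

σ√T = 0.48·√0.6667 = 0.3919
ln(S/K) + (r + σ²/2)T = ln(170/195) + (0.019 + 0.48²/2)·0.6667 = -0.1372 + 0.0895 = -0.0477
d₁ = -0.0477 / 0.3919 = -0.1218 → -0.12
√T = √0.6667 = 0.8165
φ(d₁) = φ(-0.12) = 0.3961
vega = S·φ(d₁)·√T = 170·0.3961·0.8165 = 54.9807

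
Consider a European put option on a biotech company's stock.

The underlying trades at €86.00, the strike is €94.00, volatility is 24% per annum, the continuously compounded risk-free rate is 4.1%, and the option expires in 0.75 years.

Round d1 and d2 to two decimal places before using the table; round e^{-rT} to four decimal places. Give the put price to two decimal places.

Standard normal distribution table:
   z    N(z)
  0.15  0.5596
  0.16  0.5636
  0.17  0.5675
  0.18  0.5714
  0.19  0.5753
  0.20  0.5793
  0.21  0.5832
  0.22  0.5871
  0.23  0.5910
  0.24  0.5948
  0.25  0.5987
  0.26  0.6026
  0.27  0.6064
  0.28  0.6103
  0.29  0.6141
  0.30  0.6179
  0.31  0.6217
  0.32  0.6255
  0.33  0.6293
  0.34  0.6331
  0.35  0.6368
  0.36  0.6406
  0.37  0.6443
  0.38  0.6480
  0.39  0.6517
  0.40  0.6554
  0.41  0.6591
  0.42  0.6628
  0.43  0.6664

σ√T = 0.24 × 0.8660 = 0.2078
ln(S/K) + (r + σ²/2)T = ln(86/94) + (0.041 + 0.24²/2)·0.75 = -0.0889 + 0.0524 = -0.0366
d₁ = -0.0366 / 0.2078 = -0.1761 which rounds to -0.18
d₂ = d₁ − σ√T = -0.1761 − 0.2078 = -0.3839 which rounds to -0.38
exp(−rT) = exp(−0.041·0.75) = 0.9697
P = 94·0.9697·N(0.38) − 86·N(0.18) = 94·0.9697·0.6480 − 86·0.5714 = 59.0664 − 49.1404 = 9.9260

€9.93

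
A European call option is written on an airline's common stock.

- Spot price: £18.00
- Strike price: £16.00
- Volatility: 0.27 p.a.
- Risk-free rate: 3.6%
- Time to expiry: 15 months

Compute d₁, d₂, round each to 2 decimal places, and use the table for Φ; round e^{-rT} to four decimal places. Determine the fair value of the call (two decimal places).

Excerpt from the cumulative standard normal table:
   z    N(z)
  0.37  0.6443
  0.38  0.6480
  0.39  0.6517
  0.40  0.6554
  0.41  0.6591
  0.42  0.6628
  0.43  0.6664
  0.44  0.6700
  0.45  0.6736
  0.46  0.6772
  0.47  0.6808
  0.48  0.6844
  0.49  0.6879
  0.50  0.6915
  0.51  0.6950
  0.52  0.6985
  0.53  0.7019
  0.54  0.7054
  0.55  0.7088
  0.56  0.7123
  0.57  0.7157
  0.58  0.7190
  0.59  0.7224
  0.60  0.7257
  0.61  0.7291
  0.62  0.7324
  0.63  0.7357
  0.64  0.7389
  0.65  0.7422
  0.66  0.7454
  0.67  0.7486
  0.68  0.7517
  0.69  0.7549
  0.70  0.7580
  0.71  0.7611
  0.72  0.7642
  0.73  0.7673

T = 1.25;  σ√T = 0.3019
ln(S/K) + (r + σ²/2)T = ln(18/16) + (0.036 + 0.27²/2)·1.25 = 0.1178 + 0.0906 = 0.2083
d₁ = 0.2083 / 0.3019 = 0.6902 ⇒ 0.69
d₂ = d₁ − σ√T = 0.6902 − 0.3019 = 0.3883 ⇒ 0.39
exp(−rT) = exp(−0.036·1.25) = 0.9560
N(d₁) = N(0.69) = 0.7549;  N(d₂) = N(0.39) = 0.6517
C = 18·0.7549 − 16·0.9560·0.6517 = 13.5882 − 9.9684 = 3.6198

£3.62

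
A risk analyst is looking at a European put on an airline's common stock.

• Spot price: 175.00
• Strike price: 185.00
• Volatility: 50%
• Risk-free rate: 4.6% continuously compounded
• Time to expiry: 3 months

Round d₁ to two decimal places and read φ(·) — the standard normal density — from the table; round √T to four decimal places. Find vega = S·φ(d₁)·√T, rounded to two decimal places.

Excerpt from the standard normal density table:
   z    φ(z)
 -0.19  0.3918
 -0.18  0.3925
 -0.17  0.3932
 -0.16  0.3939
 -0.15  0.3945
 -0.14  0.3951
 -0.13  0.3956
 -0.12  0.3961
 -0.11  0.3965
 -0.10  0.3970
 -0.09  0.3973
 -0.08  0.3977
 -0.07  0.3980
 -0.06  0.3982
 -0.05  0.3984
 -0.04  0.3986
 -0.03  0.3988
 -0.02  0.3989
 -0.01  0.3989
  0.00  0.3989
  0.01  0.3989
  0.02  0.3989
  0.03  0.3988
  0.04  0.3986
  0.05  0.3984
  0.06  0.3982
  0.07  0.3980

σ√T = 0.5 × 0.5000 = 0.2500
d₁ = [ln(175/185) + (0.046 + 0.5²/2)·0.25] / 0.2500 = [-0.0556 + 0.0427] / 0.2500 = -0.0513 ⇒ -0.05
√T = √0.25 = 0.5000
φ(d₁) = φ(-0.05) = 0.3984
vega = S·φ(d₁)·√T = 175·0.3984·0.5000 = 34.8600

34.86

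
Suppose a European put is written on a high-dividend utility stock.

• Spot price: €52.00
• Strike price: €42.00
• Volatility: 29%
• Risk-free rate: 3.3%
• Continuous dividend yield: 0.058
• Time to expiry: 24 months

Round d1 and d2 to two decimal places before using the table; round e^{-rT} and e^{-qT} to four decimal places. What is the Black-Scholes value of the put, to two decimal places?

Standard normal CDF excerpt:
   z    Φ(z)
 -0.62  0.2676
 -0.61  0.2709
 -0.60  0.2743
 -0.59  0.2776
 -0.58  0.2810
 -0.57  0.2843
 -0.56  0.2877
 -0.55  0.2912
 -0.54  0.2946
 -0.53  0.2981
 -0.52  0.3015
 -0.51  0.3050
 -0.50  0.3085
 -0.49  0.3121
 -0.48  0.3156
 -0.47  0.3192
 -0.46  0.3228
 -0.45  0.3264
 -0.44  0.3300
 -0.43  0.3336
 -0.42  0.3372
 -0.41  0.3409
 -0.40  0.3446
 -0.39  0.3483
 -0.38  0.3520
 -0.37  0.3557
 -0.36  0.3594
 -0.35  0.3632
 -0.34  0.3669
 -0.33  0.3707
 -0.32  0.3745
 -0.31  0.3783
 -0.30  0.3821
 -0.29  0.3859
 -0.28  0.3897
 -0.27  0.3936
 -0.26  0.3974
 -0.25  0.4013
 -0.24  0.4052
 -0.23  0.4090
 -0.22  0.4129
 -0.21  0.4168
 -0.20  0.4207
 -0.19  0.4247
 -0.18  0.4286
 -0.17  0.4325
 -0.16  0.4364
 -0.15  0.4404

σ√T = 0.29·√2 = 0.4101
d₁ = [ln(52/42) + (0.033 − 0.058 + 0.29²/2)·2] / 0.4101 = [0.2136 + 0.0341] / 0.4101 = 0.6039 → 0.60
d₂ = d₁ − σ√T = 0.6039 − 0.4101 = 0.1938 → 0.19
e^(−qT) = e^(−0.058·2) = 0.8905;  e^(−rT) = e^(−0.033·2) = 0.9361
N(−d₂) = N(-0.19) = 0.4247;  N(−d₁) = N(-0.60) = 0.2743
P = 42·0.9361·0.4247 − 52·0.8905·0.2743 = 16.6976 − 12.7017 = 3.9959

€4.00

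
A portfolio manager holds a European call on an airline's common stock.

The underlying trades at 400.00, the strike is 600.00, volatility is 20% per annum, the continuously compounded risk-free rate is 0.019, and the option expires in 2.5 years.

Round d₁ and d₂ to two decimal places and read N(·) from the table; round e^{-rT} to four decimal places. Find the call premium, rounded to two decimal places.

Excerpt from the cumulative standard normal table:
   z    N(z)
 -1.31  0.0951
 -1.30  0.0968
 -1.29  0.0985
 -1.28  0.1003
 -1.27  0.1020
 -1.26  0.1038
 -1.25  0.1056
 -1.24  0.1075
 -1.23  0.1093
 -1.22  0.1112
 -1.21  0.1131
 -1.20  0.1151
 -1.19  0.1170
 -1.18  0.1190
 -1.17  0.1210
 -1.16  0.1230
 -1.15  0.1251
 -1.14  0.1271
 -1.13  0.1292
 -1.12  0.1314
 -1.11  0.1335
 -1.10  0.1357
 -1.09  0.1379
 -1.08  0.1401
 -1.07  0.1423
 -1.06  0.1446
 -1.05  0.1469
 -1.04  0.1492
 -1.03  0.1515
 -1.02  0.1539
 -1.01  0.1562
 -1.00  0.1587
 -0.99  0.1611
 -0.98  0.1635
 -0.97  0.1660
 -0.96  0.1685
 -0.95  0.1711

10.04

T = 2.5;  σ√T = 0.3162
d₁ = [ln(400/600) + (0.019 + ½·0.2²)·2.5] / (σ√T) = (-0.4055 + 0.0975) / 0.3162 = -0.9739 which rounds to -0.97
d₂ = -0.9739 − 0.3162 = -1.2901 which rounds to -1.29
e^(−rT) = e^(−0.019·2.5) = 0.9536
N(d₁) = N(-0.97) = 0.1660;  N(d₂) = N(-1.29) = 0.0985
C = 400·0.1660 − 600·0.9536·0.0985 = 66.4000 − 56.3578 = 10.0422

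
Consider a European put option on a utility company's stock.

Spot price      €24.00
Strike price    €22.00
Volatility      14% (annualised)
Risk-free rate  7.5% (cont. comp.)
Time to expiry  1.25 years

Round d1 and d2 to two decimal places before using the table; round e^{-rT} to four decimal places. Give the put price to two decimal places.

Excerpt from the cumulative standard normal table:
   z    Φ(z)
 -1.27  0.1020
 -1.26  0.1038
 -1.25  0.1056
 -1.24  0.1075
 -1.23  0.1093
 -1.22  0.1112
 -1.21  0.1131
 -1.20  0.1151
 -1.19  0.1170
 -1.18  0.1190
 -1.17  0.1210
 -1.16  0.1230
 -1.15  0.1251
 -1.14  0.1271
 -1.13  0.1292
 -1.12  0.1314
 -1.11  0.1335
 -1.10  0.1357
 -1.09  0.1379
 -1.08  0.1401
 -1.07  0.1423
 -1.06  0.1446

σ√T = 0.14·√1.25 = 0.1565
ln(S/K) + (r + σ²/2)T = ln(24/22) + (0.075 + 0.14²/2)·1.25 = 0.0870 + 0.1060 = 0.1930
d₁ = 0.1930 / 0.1565 = 1.2331 ⇒ 1.23
d₂ = d₁ − σ√T = 1.2331 − 0.1565 = 1.0766 ⇒ 1.08
e^(−rT) = e^(−0.075·1.25) = 0.9105
N(−d₂) = N(-1.08) = 0.1401;  N(−d₁) = N(-1.23) = 0.1093
P = 22·0.9105·0.1401 − 24·0.1093 = 2.8063 − 2.6232 = 0.1831

€0.18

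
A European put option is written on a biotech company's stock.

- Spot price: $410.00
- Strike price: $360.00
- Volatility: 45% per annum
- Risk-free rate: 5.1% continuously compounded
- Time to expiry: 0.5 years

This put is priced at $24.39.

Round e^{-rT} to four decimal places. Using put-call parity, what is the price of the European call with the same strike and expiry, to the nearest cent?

$83.46

e^(−rT) = e^(−0.051·0.5) = 0.9748
Put-call parity: C − P = S − K·e^(−rT) = 410 − 360·0.9748 = 410 − 350.9280 = 59.0720
C = P + (C − P) = 24.39 + (59.0720) = 83.4620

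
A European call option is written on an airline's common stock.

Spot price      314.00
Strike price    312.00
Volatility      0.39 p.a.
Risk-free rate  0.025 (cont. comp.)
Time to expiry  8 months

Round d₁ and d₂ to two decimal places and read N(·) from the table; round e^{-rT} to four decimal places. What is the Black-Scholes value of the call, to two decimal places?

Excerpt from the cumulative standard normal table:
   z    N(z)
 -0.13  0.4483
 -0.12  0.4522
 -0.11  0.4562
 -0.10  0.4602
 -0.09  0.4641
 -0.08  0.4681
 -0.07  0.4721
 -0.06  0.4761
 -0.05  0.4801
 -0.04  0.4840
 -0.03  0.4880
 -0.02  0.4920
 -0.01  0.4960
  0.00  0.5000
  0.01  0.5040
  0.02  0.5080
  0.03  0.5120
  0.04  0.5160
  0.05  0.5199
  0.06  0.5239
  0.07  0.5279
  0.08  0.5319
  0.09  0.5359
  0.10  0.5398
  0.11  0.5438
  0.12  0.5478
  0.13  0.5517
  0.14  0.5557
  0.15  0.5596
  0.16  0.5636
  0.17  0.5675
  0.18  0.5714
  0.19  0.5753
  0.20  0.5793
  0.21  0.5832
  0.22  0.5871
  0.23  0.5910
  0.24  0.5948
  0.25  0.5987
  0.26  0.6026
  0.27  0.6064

σ√T = 0.39 × 0.8165 = 0.3184
d₁ = [ln(314/312) + (0.025 + 0.39²/2)·0.6667] / 0.3184 = [0.0064 + 0.0674] / 0.3184 = 0.2316 ⇒ 0.23
d₂ = d₁ − σ√T = 0.2316 − 0.3184 = -0.0868 ⇒ -0.09
e^(−rT) = e^(−0.025·0.6667) = 0.9835
N(d₁) = N(0.23) = 0.5910;  N(d₂) = N(-0.09) = 0.4641
C = 314·0.5910 − 312·0.9835·0.4641 = 185.5740 − 142.4100 = 43.1640

43.16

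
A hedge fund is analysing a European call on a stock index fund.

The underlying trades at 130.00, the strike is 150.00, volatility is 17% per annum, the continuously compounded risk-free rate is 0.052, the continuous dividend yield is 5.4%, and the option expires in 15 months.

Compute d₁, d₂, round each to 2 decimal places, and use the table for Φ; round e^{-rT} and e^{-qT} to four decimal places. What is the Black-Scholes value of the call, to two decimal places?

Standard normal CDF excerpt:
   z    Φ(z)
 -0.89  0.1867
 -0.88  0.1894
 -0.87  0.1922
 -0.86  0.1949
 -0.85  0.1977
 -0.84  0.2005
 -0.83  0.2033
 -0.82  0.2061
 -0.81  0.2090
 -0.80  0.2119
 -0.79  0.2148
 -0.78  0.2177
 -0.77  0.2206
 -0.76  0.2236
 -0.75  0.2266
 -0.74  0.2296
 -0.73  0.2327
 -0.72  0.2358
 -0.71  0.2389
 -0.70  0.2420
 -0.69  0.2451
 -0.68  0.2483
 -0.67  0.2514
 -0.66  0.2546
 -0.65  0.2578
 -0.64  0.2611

3.15

T = 1.25;  σ√T = 0.1901
d₁ = [ln(130/150) + (0.052 − 0.054 + 0.17²/2)·1.25] / 0.1901 = [-0.1431 + 0.0156] / 0.1901 = -0.6710 which rounds to -0.67
d₂ = d₁ − σ√T = -0.6710 − 0.1901 = -0.8611 which rounds to -0.86
e^(−qT) = e^(−0.054·1.25) = 0.9347;  e^(−rT) = e^(−0.052·1.25) = 0.9371
N(d₁) = N(-0.67) = 0.2514;  N(d₂) = N(-0.86) = 0.1949
C = 130·0.9347·0.2514 − 150·0.9371·0.1949 = 30.5479 − 27.3961 = 3.1517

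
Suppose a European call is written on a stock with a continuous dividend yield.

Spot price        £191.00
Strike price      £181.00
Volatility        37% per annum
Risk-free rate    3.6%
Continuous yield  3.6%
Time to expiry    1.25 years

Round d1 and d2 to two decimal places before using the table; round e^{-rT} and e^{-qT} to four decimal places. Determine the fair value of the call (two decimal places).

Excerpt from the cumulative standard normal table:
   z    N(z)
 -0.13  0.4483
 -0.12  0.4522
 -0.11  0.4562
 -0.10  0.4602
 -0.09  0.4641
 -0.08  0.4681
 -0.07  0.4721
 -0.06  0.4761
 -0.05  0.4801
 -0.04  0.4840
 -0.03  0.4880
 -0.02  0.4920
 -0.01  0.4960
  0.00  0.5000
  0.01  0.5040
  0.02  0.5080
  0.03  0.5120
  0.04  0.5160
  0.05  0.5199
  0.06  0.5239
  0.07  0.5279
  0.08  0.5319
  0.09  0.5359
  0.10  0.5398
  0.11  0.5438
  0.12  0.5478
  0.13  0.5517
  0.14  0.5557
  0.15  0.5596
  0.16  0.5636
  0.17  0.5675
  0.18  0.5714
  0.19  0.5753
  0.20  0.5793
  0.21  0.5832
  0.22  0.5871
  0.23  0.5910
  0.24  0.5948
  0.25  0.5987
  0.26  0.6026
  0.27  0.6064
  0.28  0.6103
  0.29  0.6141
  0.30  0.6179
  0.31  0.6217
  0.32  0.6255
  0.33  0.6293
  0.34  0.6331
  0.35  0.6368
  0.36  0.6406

T = 1.25;  σ√T = 0.4137
d₁ = [ln(191/181) + (0.036 − 0.036 + 0.37²/2)·1.25] / 0.4137 = [0.0538 + 0.0856] / 0.4137 = 0.3368 ⇒ 0.34
d₂ = d₁ − σ√T = 0.3368 − 0.4137 = -0.0768 ⇒ -0.08
e^(−qT) = e^(−0.036·1.25) = 0.9560;  e^(−rT) = e^(−0.036·1.25) = 0.9560
N(d₁) = N(0.34) = 0.6331;  N(d₂) = N(-0.08) = 0.4681
C = 191·0.9560·0.6331 − 181·0.9560·0.4681 = 115.6015 − 80.9982 = 34.6034

£34.60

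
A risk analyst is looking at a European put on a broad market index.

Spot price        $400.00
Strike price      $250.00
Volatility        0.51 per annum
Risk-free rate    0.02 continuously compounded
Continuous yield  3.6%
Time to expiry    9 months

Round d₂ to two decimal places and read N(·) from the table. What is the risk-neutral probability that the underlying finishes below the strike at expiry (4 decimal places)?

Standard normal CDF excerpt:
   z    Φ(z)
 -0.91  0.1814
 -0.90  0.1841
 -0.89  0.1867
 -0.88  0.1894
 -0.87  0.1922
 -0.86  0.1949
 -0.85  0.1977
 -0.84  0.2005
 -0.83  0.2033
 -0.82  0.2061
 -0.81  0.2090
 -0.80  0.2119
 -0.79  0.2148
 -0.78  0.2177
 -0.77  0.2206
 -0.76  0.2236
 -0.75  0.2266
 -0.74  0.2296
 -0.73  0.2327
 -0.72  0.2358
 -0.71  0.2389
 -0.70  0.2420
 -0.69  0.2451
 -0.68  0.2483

0.2061

T = 0.75;  σ√T = 0.4417
d₁ = [ln(400/250) + (0.02 − 0.036 + 0.51²/2)·0.75] / 0.4417 = [0.4700 + 0.0855] / 0.4417 = 1.2578 ≈ 1.26
d₂ = d₁ − σ√T = 1.2578 − 0.4417 = 0.8161 ≈ 0.82
Pr(exercise) under Q = N(−d₂) = N(-0.82) = 0.2061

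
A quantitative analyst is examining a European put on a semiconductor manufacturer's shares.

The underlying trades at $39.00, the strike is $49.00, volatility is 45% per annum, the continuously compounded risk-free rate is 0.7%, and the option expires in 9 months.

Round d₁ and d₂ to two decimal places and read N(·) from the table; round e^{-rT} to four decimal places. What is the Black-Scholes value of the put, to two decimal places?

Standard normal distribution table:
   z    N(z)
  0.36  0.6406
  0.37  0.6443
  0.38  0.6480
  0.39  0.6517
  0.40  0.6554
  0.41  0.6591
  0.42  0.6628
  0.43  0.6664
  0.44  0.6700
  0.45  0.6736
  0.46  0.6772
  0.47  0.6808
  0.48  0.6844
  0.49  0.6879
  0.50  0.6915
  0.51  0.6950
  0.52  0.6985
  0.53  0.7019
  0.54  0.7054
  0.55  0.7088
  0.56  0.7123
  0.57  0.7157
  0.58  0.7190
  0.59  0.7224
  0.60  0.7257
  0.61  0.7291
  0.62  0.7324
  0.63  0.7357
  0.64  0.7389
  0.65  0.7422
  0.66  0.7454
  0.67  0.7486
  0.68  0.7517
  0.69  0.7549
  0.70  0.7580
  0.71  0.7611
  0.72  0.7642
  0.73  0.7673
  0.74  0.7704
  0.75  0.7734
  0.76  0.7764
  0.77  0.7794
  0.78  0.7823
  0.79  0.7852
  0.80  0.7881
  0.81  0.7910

$12.72

T = 0.75;  σ√T = 0.3897
d₁ = [ln(39/49) + (0.007 + 0.45²/2)·0.75] / 0.3897 = [-0.2283 + 0.0812] / 0.3897 = -0.3774 → -0.38
d₂ = d₁ − σ√T = -0.3774 − 0.3897 = -0.7671 → -0.77
e^(−rT) = e^(−0.007·0.75) = 0.9948
N(−d₂) = N(0.77) = 0.7794;  N(−d₁) = N(0.38) = 0.6480
P = 49·0.9948·0.7794 − 39·0.6480 = 37.9920 − 25.2720 = 12.7200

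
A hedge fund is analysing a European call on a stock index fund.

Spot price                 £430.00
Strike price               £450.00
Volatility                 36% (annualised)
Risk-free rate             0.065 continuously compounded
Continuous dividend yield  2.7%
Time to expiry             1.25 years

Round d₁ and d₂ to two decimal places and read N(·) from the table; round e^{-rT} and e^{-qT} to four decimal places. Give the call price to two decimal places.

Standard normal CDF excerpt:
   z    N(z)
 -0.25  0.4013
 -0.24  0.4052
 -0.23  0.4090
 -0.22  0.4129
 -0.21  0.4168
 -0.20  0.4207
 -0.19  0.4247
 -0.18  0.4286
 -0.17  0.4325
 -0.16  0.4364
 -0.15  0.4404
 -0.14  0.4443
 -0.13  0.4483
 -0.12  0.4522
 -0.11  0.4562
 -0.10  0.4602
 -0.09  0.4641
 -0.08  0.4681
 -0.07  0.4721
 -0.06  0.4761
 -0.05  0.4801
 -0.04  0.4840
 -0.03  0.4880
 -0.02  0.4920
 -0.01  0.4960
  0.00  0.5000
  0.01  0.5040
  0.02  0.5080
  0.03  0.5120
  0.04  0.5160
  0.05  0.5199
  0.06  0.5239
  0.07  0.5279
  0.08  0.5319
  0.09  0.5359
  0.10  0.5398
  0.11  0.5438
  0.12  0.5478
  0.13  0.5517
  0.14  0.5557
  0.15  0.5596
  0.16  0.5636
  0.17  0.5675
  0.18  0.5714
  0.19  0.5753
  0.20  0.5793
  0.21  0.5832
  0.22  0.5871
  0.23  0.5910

σ√T = 0.36 × 1.1180 = 0.4025
ln(S/K) + (r − q + σ²/2)T = ln(430/450) + (0.065 − 0.027 + 0.36²/2)·1.25 = -0.0455 + 0.1285 = 0.0830
d₁ = 0.0830 / 0.4025 = 0.2063 which rounds to 0.21
d₂ = d₁ − σ√T = 0.2063 − 0.4025 = -0.1962 which rounds to -0.20
e^(−qT) = e^(−0.027·1.25) = 0.9668;  e^(−rT) = e^(−0.065·1.25) = 0.9220
C = 430·0.9668·N(0.21) − 450·0.9220·N(-0.20) = 430·0.9668·0.5832 − 450·0.9220·0.4207 = 242.4502 − 174.5484 = 67.9018

£67.90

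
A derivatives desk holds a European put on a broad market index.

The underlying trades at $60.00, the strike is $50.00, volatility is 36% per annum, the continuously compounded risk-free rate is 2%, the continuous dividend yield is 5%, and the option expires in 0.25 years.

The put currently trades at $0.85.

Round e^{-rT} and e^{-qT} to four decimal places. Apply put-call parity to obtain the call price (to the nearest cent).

$10.36

exp(−qT) = exp(−0.05·0.25) = 0.9876;  exp(−rT) = exp(−0.02·0.25) = 0.9950
Put-call parity: C − P = S·e^(−qT) − K·e^(−rT) = 60·0.9876 − 50·0.9950 = 59.2560 − 49.7500 = 9.5060
C = P + (C − P) = 0.85 + (9.5060) = 10.3560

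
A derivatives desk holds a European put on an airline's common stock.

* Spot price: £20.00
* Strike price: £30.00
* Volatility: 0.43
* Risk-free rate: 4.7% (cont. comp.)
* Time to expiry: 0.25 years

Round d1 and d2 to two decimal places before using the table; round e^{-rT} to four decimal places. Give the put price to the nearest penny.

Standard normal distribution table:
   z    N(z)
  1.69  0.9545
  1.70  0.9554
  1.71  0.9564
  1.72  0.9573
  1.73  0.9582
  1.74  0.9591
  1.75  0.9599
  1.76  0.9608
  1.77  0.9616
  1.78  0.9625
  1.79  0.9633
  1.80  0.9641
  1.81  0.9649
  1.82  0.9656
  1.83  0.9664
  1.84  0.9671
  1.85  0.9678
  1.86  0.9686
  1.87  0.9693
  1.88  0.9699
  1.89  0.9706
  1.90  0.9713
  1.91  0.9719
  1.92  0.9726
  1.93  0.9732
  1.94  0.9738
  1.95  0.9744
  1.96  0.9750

£9.73

T = 0.25;  σ√T = 0.2150
d₁ = [ln(20/30) + (0.047 + ½·0.43²)·0.25] / (σ√T) = (-0.4055 + 0.0349) / 0.2150 = -1.7237 ≈ -1.72
d₂ = -1.7237 − 0.2150 = -1.9387 ≈ -1.94
exp(−rT) = exp(−0.047·0.25) = 0.9883
P = 30·0.9883·N(1.94) − 20·N(1.72) = 30·0.9883·0.9738 − 20·0.9573 = 28.8722 − 19.1460 = 9.7262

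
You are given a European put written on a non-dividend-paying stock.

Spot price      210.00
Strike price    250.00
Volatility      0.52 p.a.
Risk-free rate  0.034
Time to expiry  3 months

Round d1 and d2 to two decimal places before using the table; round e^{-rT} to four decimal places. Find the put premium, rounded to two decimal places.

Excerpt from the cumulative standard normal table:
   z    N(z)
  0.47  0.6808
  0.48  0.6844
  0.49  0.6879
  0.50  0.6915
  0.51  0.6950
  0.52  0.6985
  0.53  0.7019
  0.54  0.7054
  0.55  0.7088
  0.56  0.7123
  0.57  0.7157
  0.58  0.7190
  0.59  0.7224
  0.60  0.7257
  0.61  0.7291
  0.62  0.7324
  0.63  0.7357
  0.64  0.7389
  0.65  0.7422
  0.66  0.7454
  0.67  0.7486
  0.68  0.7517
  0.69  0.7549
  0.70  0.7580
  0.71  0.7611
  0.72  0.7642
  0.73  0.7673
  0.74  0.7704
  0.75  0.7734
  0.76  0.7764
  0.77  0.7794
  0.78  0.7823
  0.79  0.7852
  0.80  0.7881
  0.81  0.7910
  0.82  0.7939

T = 0.25;  σ√T = 0.2600
d₁ = [ln(210/250) + (0.034 + ½·0.52²)·0.25] / (σ√T) = (-0.1744 + 0.0423) / 0.2600 = -0.5079 → -0.51
d₂ = -0.5079 − 0.2600 = -0.7679 → -0.77
e^(−rT) = e^(−0.034·0.25) = 0.9915
P = 250·0.9915·N(0.77) − 210·N(0.51) = 250·0.9915·0.7794 − 210·0.6950 = 193.1938 − 145.9500 = 47.2438

47.24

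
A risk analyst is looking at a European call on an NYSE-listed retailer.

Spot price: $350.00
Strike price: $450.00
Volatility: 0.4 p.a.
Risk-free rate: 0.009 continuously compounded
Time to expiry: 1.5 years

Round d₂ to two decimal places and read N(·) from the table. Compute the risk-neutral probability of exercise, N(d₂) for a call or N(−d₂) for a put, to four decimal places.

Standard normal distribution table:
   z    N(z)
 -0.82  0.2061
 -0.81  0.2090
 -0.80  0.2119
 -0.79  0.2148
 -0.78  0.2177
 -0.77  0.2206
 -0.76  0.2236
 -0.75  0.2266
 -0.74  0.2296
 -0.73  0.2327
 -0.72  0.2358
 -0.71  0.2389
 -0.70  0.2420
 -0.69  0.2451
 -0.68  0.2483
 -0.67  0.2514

0.2327

σ√T = 0.4 × 1.2247 = 0.4899
d₁ = [ln(350/450) + (0.009 + 0.4²/2)·1.5] / 0.4899 = [-0.2513 + 0.1335] / 0.4899 = -0.2405 → -0.24
d₂ = d₁ − σ√T = -0.2405 − 0.4899 = -0.7304 → -0.73
Pr(exercise) under Q = N(d₂) = 0.2327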